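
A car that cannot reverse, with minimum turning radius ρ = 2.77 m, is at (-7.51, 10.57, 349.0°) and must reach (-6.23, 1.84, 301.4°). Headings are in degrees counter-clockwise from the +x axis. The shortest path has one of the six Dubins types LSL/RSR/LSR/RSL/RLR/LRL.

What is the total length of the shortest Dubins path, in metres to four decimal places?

Let ψ = atan2(Δy, Δx) = atan2(-8.73, 1.28) = -81.6587° be the start→goal bearing.
Normalize: d = |goal − start| / ρ = 8.823338/2.77 = 3.185321, α = (θ_start − ψ) mod 360° = 70.6587° = 1.233227 rad, β = (θ_goal − ψ) mod 360° = 23.0587° = 0.402450 rad.
Common terms: sin α = 0.943562, cos α = 0.331195, sin β = 0.391674, cos β = 0.920104, cos(α−β) = 0.674302, d² = 10.146268. Work in radians in the unit-radius frame; every candidate has L = ρ·(t + p + q).
LSL: p² = 2 + d² − 2cos(α−β) + 2d(sin α − sin β) = 14.313548; p = √p² = 3.783325; φ = atan2(cos β − cos α, d + sin α − sin β) = 0.156295 rad; t = (φ − α) mod 2π = 5.206253 rad, q = (β − φ) mod 2π = 0.246155 rad → L = 2.77·(5.206253 + 3.783325 + 0.246155) = 2.77·9.235734 = 25.582982 m
RSR: p² = 2 + d² − 2cos(α−β) + 2d(sin β − sin α) = 7.281778; p = √p² = 2.698477; φ = atan2(cos α − cos β, d − sin α + sin β) = -0.220008 rad; t = (α − φ) mod 2π = 1.453235 rad, q = (φ − β) mod 2π = 5.660727 rad → L = 2.77·(1.453235 + 2.698477 + 5.660727) = 2.77·9.812439 = 27.180456 m
LSR: p² = d² − 2 + 2cos(α−β) + 2d(sin α + sin β) = 18.001182; p = √p² = 4.242780; φ = atan2(−cos α − cos β, d + sin α + sin β) − atan2(−2, p) = 0.170457 rad; t = (φ − α) mod 2π = 5.220416 rad, q = (φ − β) mod 2π = 6.051193 rad → L = 2.77·(5.220416 + 4.242780 + 6.051193) = 2.77·15.514389 = 42.974857 m
RSL: p² = d² − 2 + 2cos(α−β) − 2d(sin α + sin β) = 0.988563; p = √p² = 0.994265; φ = atan2(cos α + cos β, d − sin α − sin β) − atan2(2, p) = -0.514771 rad; t = (α − φ) mod 2π = 1.747997 rad, q = (β − φ) mod 2π = 0.917221 rad → L = 2.77·(1.747997 + 0.994265 + 0.917221) = 2.77·3.659483 = 10.136769 m
RLR: c = (6 − d² + 2cos(α−β) + 2d(sin α − sin β))/8 = 0.089778; p = 2π − arccos c = 4.802288 rad; φ = atan2(cos α − cos β, d − sin α + sin β) = -0.220008 rad; t = (α − φ + p/2) mod 2π = 3.854379 rad, q = (α − β − t + p) mod 2π = 1.778686 rad → L = 2.77·(3.854379 + 4.802288 + 1.778686) = 2.77·10.435352 = 28.905926 m
LRL: c = (6 − d² + 2cos(α−β) − 2d(sin α − sin β))/8 = -0.789194; p = 2π − arccos c = 3.802894 rad; φ = atan2(cos β − cos α, d + sin α − sin β) = 0.156295 rad; t = (φ − α + p/2) mod 2π = 0.824515 rad, q = (β − α − t + p) mod 2π = 2.147602 rad → L = 2.77·(0.824515 + 3.802894 + 2.147602) = 2.77·6.775012 = 18.766783 m
Shortest: RSL with L = 10.136769 m ≈ 10.1368 m

10.1368 m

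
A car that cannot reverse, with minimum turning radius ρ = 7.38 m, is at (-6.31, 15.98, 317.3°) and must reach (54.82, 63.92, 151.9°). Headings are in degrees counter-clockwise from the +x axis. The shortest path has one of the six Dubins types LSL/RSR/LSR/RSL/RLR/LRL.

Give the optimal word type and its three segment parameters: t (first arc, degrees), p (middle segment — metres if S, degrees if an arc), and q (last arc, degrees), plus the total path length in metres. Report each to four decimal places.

Let ψ = atan2(Δy, Δx) = atan2(47.94, 61.13) = 38.1046° be the start→goal bearing.
Normalize: d = |goal − start| / ρ = 77.686038/7.38 = 10.526563, α = (θ_start − ψ) mod 360° = 279.1954° = 4.872879 rad, β = (θ_goal − ψ) mod 360° = 113.7954° = 1.986104 rad.
Common terms: sin α = -0.987149, cos α = 0.159802, sin β = 0.914992, cos β = -0.403472, cos(α−β) = -0.967709, d² = 110.808537. Work in radians in the unit-radius frame; every candidate has L = ρ·(t + p + q).
LSL: p² = 2 + d² − 2cos(α−β) + 2d(sin α − sin β) = 74.697933; p = √p² = 8.642797; φ = atan2(cos β − cos α, d + sin α − sin β) = -0.065219 rad; t = (φ − α) mod 2π = 1.345088 rad, q = (β − φ) mod 2π = 2.051323 rad → L = 7.38·(1.345088 + 8.642797 + 2.051323) = 7.38·12.039207 = 88.849350 m
RSR: p² = 2 + d² − 2cos(α−β) + 2d(sin β − sin α) = 154.789979; p = √p² = 12.441462; φ = atan2(cos α − cos β, d − sin α + sin β) = 0.045289 rad; t = (α − φ) mod 2π = 4.827589 rad, q = (φ − β) mod 2π = 4.342371 rad → L = 7.38·(4.827589 + 12.441462 + 4.342371) = 7.38·21.611422 = 159.492294 m
LSR: p² = d² − 2 + 2cos(α−β) + 2d(sin α + sin β) = 105.353989; p = √p² = 10.264209; φ = atan2(−cos α − cos β, d + sin α + sin β) − atan2(−2, p) = 0.215744 rad; t = (φ − α) mod 2π = 1.626051 rad, q = (φ − β) mod 2π = 4.512825 rad → L = 7.38·(1.626051 + 10.264209 + 4.512825) = 7.38·16.403085 = 121.054770 m
RSL: p² = d² − 2 + 2cos(α−β) − 2d(sin α + sin β) = 108.392249; p = √p² = 10.411160; φ = atan2(cos α + cos β, d − sin α − sin β) − atan2(2, p) = -0.212776 rad; t = (α − φ) mod 2π = 5.085655 rad, q = (β − φ) mod 2π = 2.198880 rad → L = 7.38·(5.085655 + 10.411160 + 2.198880) = 7.38·17.695694 = 130.594225 m
RLR: c = (6 − d² + 2cos(α−β) + 2d(sin α − sin β))/8 = -18.348747, |c| > 1 → infeasible
LRL: c = (6 − d² + 2cos(α−β) − 2d(sin α − sin β))/8 = -8.337242, |c| > 1 → infeasible
Shortest: LSL with L = 88.849350 m ≈ 88.8493 m
Convert LSL to answer units (arcs ×180/π): t = 1.345088·180/π = 77.0679°, p = ρ·p = 7.38·8.642797 = 63.7838 m, q = 2.051323·180/π = 117.5321°, L = 88.8493 m.

LSL: t = 77.0679°, p = 63.7838 m, q = 117.5321°, L = 88.8493 m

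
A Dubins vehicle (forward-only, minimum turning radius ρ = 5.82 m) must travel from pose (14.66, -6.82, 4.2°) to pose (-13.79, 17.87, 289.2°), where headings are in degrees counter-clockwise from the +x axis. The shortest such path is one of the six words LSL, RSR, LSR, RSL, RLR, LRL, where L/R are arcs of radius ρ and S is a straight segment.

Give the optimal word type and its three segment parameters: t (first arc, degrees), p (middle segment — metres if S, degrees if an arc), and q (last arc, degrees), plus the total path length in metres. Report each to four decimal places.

Let ψ = atan2(Δy, Δx) = atan2(24.69, -28.45) = 139.0473° be the start→goal bearing.
Normalize: d = |goal − start| / ρ = 37.669598/5.82 = 6.472439, α = (θ_start − ψ) mod 360° = 225.1527° = 3.929656 rad, β = (θ_goal − ψ) mod 360° = 150.1527° = 2.620659 rad.
Common terms: sin α = -0.708989, cos α = -0.705220, sin β = 0.497690, cos β = -0.867355, cos(α−β) = 0.258819, d² = 41.892473. Work in radians in the unit-radius frame; every candidate has L = ρ·(t + p + q).
LSL: p² = 2 + d² − 2cos(α−β) + 2d(sin α − sin β) = 27.754522; p = √p² = 5.268256; φ = atan2(cos β − cos α, d + sin α − sin β) = -0.030781 rad; t = (φ − α) mod 2π = 2.322749 rad, q = (β − φ) mod 2π = 2.651440 rad → L = 5.82·(2.322749 + 5.268256 + 2.651440) = 5.82·10.242444 = 59.611026 m
RSR: p² = 2 + d² − 2cos(α−β) + 2d(sin β − sin α) = 58.995148; p = √p² = 7.680830; φ = atan2(cos α − cos β, d − sin α + sin β) = 0.021111 rad; t = (α − φ) mod 2π = 3.908545 rad, q = (φ − β) mod 2π = 3.683637 rad → L = 5.82·(3.908545 + 7.680830 + 3.683637) = 5.82·15.273012 = 88.888931 m
LSR: p² = d² − 2 + 2cos(α−β) + 2d(sin α + sin β) = 37.674877; p = √p² = 6.137986; φ = atan2(−cos α − cos β, d + sin α + sin β) − atan2(−2, p) = 0.561065 rad; t = (φ − α) mod 2π = 2.914595 rad, q = (φ − β) mod 2π = 4.223592 rad → L = 5.82·(2.914595 + 6.137986 + 4.223592) = 5.82·13.276173 = 77.267326 m
RSL: p² = d² − 2 + 2cos(α−β) − 2d(sin α + sin β) = 43.145345; p = √p² = 6.568512; φ = atan2(cos α + cos β, d − sin α − sin β) − atan2(2, p) = -0.526645 rad; t = (α − φ) mod 2π = 4.456301 rad, q = (β − φ) mod 2π = 3.147304 rad → L = 5.82·(4.456301 + 6.568512 + 3.147304) = 5.82·14.172117 = 82.481722 m
RLR: c = (6 − d² + 2cos(α−β) + 2d(sin α − sin β))/8 = -6.374394, |c| > 1 → infeasible
LRL: c = (6 − d² + 2cos(α−β) − 2d(sin α − sin β))/8 = -2.469315, |c| > 1 → infeasible
Shortest: LSL with L = 59.611026 m ≈ 59.6110 m
Convert LSL to answer units (arcs ×180/π): t = 2.322749·180/π = 133.0837°, p = ρ·p = 5.82·5.268256 = 30.6613 m, q = 2.651440·180/π = 151.9163°, L = 59.6110 m.

LSL: t = 133.0837°, p = 30.6613 m, q = 151.9163°, L = 59.6110 m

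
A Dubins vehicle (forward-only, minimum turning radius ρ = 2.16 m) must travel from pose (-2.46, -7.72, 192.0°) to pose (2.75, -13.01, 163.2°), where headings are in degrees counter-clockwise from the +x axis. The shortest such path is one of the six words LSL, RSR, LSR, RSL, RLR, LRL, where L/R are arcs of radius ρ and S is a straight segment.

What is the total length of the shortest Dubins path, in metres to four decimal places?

Let ψ = atan2(Δy, Δx) = atan2(-5.29, 5.21) = -45.4365° be the start→goal bearing.
Normalize: d = |goal − start| / ρ = 7.424837/2.16 = 3.437424, α = (θ_start − ψ) mod 360° = 237.4365° = 4.144049 rad, β = (θ_goal − ψ) mod 360° = 208.6365° = 3.641394 rad.
Common terms: sin α = -0.842796, cos α = -0.538234, sin β = -0.479252, cos β = -0.877678, cos(α−β) = 0.876307, d² = 11.815886. Work in radians in the unit-radius frame; every candidate has L = ρ·(t + p + q).
LSL: p² = 2 + d² − 2cos(α−β) + 2d(sin α − sin β) = 9.563962; p = √p² = 3.092566; φ = atan2(cos β − cos α, d + sin α − sin β) = -0.109983 rad; t = (φ − α) mod 2π = 2.029153 rad, q = (β − φ) mod 2π = 3.751377 rad → L = 2.16·(2.029153 + 3.092566 + 3.751377) = 2.16·8.873096 = 19.165887 m
RSR: p² = 2 + d² − 2cos(α−β) + 2d(sin β − sin α) = 14.562584; p = √p² = 3.816095; φ = atan2(cos α − cos β, d − sin α + sin β) = 0.089068 rad; t = (α − φ) mod 2π = 4.054981 rad, q = (φ − β) mod 2π = 2.730859 rad → L = 2.16·(4.054981 + 3.816095 + 2.730859) = 2.16·10.601936 = 22.900181 m
LSR: p² = d² − 2 + 2cos(α−β) + 2d(sin α + sin β) = 2.479625; p = √p² = 1.574682; φ = atan2(−cos α − cos β, d + sin α + sin β) − atan2(−2, p) = 1.493675 rad; t = (φ − α) mod 2π = 3.632811 rad, q = (φ − β) mod 2π = 4.135465 rad → L = 2.16·(3.632811 + 1.574682 + 4.135465) = 2.16·9.342959 = 20.180790 m
RSL: p² = d² − 2 + 2cos(α−β) − 2d(sin α + sin β) = 20.657375; p = √p² = 4.545039; φ = atan2(cos α + cos β, d − sin α − sin β) − atan2(2, p) = -0.703696 rad; t = (α − φ) mod 2π = 4.847745 rad, q = (β − φ) mod 2π = 4.345091 rad → L = 2.16·(4.847745 + 4.545039 + 4.345091) = 2.16·13.737874 = 29.673809 m
RLR: c = (6 − d² + 2cos(α−β) + 2d(sin α − sin β))/8 = -0.820323; p = 2π − arccos c = 3.750413 rad; φ = atan2(cos α − cos β, d − sin α + sin β) = 0.089068 rad; t = (α − φ + p/2) mod 2π = 5.930188 rad, q = (α − β − t + p) mod 2π = 4.606066 rad → L = 2.16·(5.930188 + 3.750413 + 4.606066) = 2.16·14.286667 = 30.859200 m
LRL: c = (6 − d² + 2cos(α−β) − 2d(sin α − sin β))/8 = -0.195495; p = 2π − arccos c = 4.515627 rad; φ = atan2(cos β − cos α, d + sin α − sin β) = -0.109983 rad; t = (φ − α + p/2) mod 2π = 4.286966 rad, q = (β − α − t + p) mod 2π = 6.009191 rad → L = 2.16·(4.286966 + 4.515627 + 6.009191) = 2.16·14.811784 = 31.993453 m
Shortest: LSL with L = 19.165887 m ≈ 19.1659 m

19.1659 m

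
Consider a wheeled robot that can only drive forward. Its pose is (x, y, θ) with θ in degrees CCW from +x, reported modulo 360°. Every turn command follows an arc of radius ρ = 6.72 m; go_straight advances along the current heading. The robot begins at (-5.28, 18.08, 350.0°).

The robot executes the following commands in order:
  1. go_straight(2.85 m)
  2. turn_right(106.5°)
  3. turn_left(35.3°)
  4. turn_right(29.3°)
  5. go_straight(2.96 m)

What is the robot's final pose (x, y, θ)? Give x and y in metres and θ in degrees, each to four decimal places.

set_pose: (x, y, θ) = (-5.2800, 18.0800, 350.0000°), ρ = 6.72
go_straight(2.85): x += 2.85·cos θ, y += 2.85·sin θ → (-2.4733, 17.5851, 350.0000°)
turn_right(106.5°): centre at ρ to the right, rotate −106.5° → (2.3737, 7.9687, 243.5000°)
turn_left(35.3°): centre at ρ to the left, rotate +35.3° → (1.7468, 3.9422, 278.8000°)
turn_right(29.3°): centre at ρ to the right, rotate −29.3° → (1.4004, 0.5608, 249.5000°)
go_straight(2.96): x += 2.96·cos θ, y += 2.96·sin θ → (0.3637, -2.2118, 249.5000°)

(0.3637, -2.2118, 249.5000°)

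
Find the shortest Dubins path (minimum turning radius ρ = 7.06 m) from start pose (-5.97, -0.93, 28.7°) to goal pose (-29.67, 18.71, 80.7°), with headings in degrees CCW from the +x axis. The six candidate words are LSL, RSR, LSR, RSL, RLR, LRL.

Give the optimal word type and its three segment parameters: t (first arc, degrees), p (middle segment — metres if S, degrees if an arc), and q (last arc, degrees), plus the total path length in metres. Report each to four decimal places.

Let ψ = atan2(Δy, Δx) = atan2(19.64, -23.70) = 140.3517° be the start→goal bearing.
Normalize: d = |goal − start| / ρ = 30.780182/7.06 = 4.359799, α = (θ_start − ψ) mod 360° = 248.3483° = 4.334495 rad, β = (θ_goal − ψ) mod 360° = 300.3483° = 5.242066 rad.
Common terms: sin α = -0.929444, cos α = -0.368964, sin β = -0.862970, cos β = 0.505255, cos(α−β) = 0.615661, d² = 19.007849. Work in radians in the unit-radius frame; every candidate has L = ρ·(t + p + q).
LSL: p² = 2 + d² − 2cos(α−β) + 2d(sin α − sin β) = 19.196903; p = √p² = 4.381427; φ = atan2(cos β − cos α, d + sin α − sin β) = 0.200877 rad; t = (φ − α) mod 2π = 2.149567 rad, q = (β − φ) mod 2π = 5.041190 rad → L = 7.06·(2.149567 + 4.381427 + 5.041190) = 7.06·11.572184 = 81.699616 m
RSR: p² = 2 + d² − 2cos(α−β) + 2d(sin β − sin α) = 20.356148; p = √p² = 4.511779; φ = atan2(cos α − cos β, d − sin α + sin β) = -0.194997 rad; t = (α − φ) mod 2π = 4.529492 rad, q = (φ − β) mod 2π = 0.846122 rad → L = 7.06·(4.529492 + 4.511779 + 0.846122) = 7.06·9.887393 = 69.804994 m
LSR: p² = d² − 2 + 2cos(α−β) + 2d(sin α + sin β) = 2.610042; p = √p² = 1.615562; φ = atan2(−cos α − cos β, d + sin α + sin β) − atan2(−2, p) = 0.838293 rad; t = (φ − α) mod 2π = 2.786983 rad, q = (φ − β) mod 2π = 1.879412 rad → L = 7.06·(2.786983 + 1.615562 + 1.879412) = 7.06·6.281958 = 44.350622 m
RSL: p² = d² − 2 + 2cos(α−β) − 2d(sin α + sin β) = 33.868301; p = √p² = 5.819648; φ = atan2(cos α + cos β, d − sin α − sin β) − atan2(2, p) = -0.308869 rad; t = (α − φ) mod 2π = 4.643364 rad, q = (β − φ) mod 2π = 5.550935 rad → L = 7.06·(4.643364 + 5.819648 + 5.550935) = 7.06·16.013947 = 113.058468 m
RLR: c = (6 − d² + 2cos(α−β) + 2d(sin α − sin β))/8 = -1.544519, |c| > 1 → infeasible
LRL: c = (6 − d² + 2cos(α−β) − 2d(sin α − sin β))/8 = -1.399613, |c| > 1 → infeasible
Shortest: LSR with L = 44.350622 m ≈ 44.3506 m
Convert LSR to answer units (arcs ×180/π): t = 2.786983·180/π = 159.6824°, p = ρ·p = 7.06·1.615562 = 11.4059 m, q = 1.879412·180/π = 107.6824°, L = 44.3506 m.

LSR: t = 159.6824°, p = 11.4059 m, q = 107.6824°, L = 44.3506 m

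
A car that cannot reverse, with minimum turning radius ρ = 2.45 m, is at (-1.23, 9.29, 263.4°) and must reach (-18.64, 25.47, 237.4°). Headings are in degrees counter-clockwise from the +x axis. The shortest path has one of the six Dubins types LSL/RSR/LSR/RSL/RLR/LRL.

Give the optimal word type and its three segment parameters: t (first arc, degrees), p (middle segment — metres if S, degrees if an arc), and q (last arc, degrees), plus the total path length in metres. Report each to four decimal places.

RSL: t = 146.4413°, p = 18.8480 m, q = 120.4413°, L = 30.2600 m

Let ψ = atan2(Δy, Δx) = atan2(16.18, -17.41) = 137.0971° be the start→goal bearing.
Normalize: d = |goal − start| / ρ = 23.767636/2.45 = 9.701076, α = (θ_start − ψ) mod 360° = 126.3029° = 2.204401 rad, β = (θ_goal − ψ) mod 360° = 100.3029° = 1.750615 rad.
Common terms: sin α = 0.805899, cos α = -0.592054, sin β = 0.983876, cos β = -0.178852, cos(α−β) = 0.898794, d² = 94.110870. Work in radians in the unit-radius frame; every candidate has L = ρ·(t + p + q).
LSL: p² = 2 + d² − 2cos(α−β) + 2d(sin α − sin β) = 90.860136; p = √p² = 9.532058; φ = atan2(cos β − cos α, d + sin α − sin β) = 0.043362 rad; t = (φ − α) mod 2π = 4.122146 rad, q = (β − φ) mod 2π = 1.707253 rad → L = 2.45·(4.122146 + 9.532058 + 1.707253) = 2.45·15.361458 = 37.635572 m
RSR: p² = 2 + d² − 2cos(α−β) + 2d(sin β − sin α) = 97.766429; p = √p² = 9.887691; φ = atan2(cos α − cos β, d − sin α + sin β) = -0.041802 rad; t = (α − φ) mod 2π = 2.246203 rad, q = (φ − β) mod 2π = 4.490768 rad → L = 2.45·(2.246203 + 9.887691 + 4.490768) = 2.45·16.624662 = 40.730421 m
LSR: p² = d² − 2 + 2cos(α−β) + 2d(sin α + sin β) = 128.633937; p = √p² = 11.341690; φ = atan2(−cos α − cos β, d + sin α + sin β) − atan2(−2, p) = 0.241534 rad; t = (φ − α) mod 2π = 4.320319 rad, q = (φ − β) mod 2π = 4.774104 rad → L = 2.45·(4.320319 + 11.341690 + 4.774104) = 2.45·20.436113 = 50.068477 m
RSL: p² = d² − 2 + 2cos(α−β) − 2d(sin α + sin β) = 59.182981; p = √p² = 7.693048; φ = atan2(cos α + cos β, d − sin α − sin β) − atan2(2, p) = -0.351482 rad; t = (α − φ) mod 2π = 2.555883 rad, q = (β − φ) mod 2π = 2.102097 rad → L = 2.45·(2.555883 + 7.693048 + 2.102097) = 2.45·12.351027 = 30.260016 m
RLR: c = (6 − d² + 2cos(α−β) + 2d(sin α − sin β))/8 = -11.220804, |c| > 1 → infeasible
LRL: c = (6 − d² + 2cos(α−β) − 2d(sin α − sin β))/8 = -10.357517, |c| > 1 → infeasible
Shortest: RSL with L = 30.260016 m ≈ 30.2600 m
Convert RSL to answer units (arcs ×180/π): t = 2.555883·180/π = 146.4413°, p = ρ·p = 2.45·7.693048 = 18.8480 m, q = 2.102097·180/π = 120.4413°, L = 30.2600 m.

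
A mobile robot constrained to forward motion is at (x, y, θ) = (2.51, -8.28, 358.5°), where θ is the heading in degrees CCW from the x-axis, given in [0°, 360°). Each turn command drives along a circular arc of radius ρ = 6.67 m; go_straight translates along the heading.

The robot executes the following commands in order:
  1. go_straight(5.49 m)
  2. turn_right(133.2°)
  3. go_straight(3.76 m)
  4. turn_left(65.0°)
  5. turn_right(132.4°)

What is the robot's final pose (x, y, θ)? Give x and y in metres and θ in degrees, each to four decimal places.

(-0.3600, -37.9554, 157.9000°)

set_pose: (x, y, θ) = (2.5100, -8.2800, 358.5000°), ρ = 6.67
go_straight(5.49): x += 5.49·cos θ, y += 5.49·sin θ → (7.9981, -8.4237, 358.5000°)
turn_right(133.2°): centre at ρ to the right, rotate −133.2° → (12.5646, -19.7831, 225.3000°)
go_straight(3.76): x += 3.76·cos θ, y += 3.76·sin θ → (9.9198, -22.4557, 225.3000°)
turn_left(65.0°): centre at ρ to the left, rotate +65.0° → (8.4051, -29.4614, 290.3000°)
turn_right(132.4°): centre at ρ to the right, rotate −132.4° → (-0.3600, -37.9554, 157.9000°)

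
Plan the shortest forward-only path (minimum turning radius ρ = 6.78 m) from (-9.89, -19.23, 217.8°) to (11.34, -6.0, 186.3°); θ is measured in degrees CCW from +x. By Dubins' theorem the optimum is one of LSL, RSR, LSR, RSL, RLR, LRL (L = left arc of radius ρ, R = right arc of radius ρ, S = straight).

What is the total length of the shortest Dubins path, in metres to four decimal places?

60.2706 m

Let ψ = atan2(Δy, Δx) = atan2(13.23, 21.23) = 31.9301° be the start→goal bearing.
Normalize: d = |goal − start| / ρ = 25.014912/6.78 = 3.689515, α = (θ_start − ψ) mod 360° = 185.8699° = 3.244041 rad, β = (θ_goal − ψ) mod 360° = 154.3699° = 2.694263 rad.
Common terms: sin α = -0.102270, cos α = -0.994757, sin β = 0.432560, cos β = -0.901605, cos(α−β) = 0.852640, d² = 13.612521. Work in radians in the unit-radius frame; every candidate has L = ρ·(t + p + q).
LSL: p² = 2 + d² − 2cos(α−β) + 2d(sin α − sin β) = 9.960718; p = √p² = 3.156061; φ = atan2(cos β − cos α, d + sin α − sin β) = 0.029519 rad; t = (φ − α) mod 2π = 3.068663 rad, q = (β − φ) mod 2π = 2.664743 rad → L = 6.78·(3.068663 + 3.156061 + 2.664743) = 6.78·8.889467 = 60.270587 m
RSR: p² = 2 + d² − 2cos(α−β) + 2d(sin β − sin α) = 17.853763; p = √p² = 4.225371; φ = atan2(cos α − cos β, d − sin α + sin β) = -0.022048 rad; t = (α − φ) mod 2π = 3.266089 rad, q = (φ − β) mod 2π = 3.566875 rad → L = 6.78·(3.266089 + 4.225371 + 3.566875) = 6.78·11.058335 = 74.975513 m
LSR: p² = d² − 2 + 2cos(α−β) + 2d(sin α + sin β) = 15.755022; p = √p² = 3.969260; φ = atan2(−cos α − cos β, d + sin α + sin β) − atan2(−2, p) = 0.907538 rad; t = (φ − α) mod 2π = 3.946682 rad, q = (φ − β) mod 2π = 4.496460 rad → L = 6.78·(3.946682 + 3.969260 + 4.496460) = 6.78·12.412402 = 84.156084 m
RSL: p² = d² − 2 + 2cos(α−β) − 2d(sin α + sin β) = 10.880580; p = √p² = 3.298572; φ = atan2(cos α + cos β, d − sin α − sin β) − atan2(2, p) = -1.058981 rad; t = (α − φ) mod 2π = 4.303023 rad, q = (β − φ) mod 2π = 3.753244 rad → L = 6.78·(4.303023 + 3.298572 + 3.753244) = 6.78·11.354839 = 76.985807 m
RLR: c = (6 − d² + 2cos(α−β) + 2d(sin α − sin β))/8 = -1.231720, |c| > 1 → infeasible
LRL: c = (6 − d² + 2cos(α−β) − 2d(sin α − sin β))/8 = -0.245090; p = 2π − arccos c = 4.464777 rad; φ = atan2(cos β − cos α, d + sin α − sin β) = 0.029519 rad; t = (φ − α + p/2) mod 2π = 5.301052 rad, q = (β − α − t + p) mod 2π = 4.897132 rad → L = 6.78·(5.301052 + 4.464777 + 4.897132) = 6.78·14.662960 = 99.414868 m
Shortest: LSL with L = 60.270587 m ≈ 60.2706 m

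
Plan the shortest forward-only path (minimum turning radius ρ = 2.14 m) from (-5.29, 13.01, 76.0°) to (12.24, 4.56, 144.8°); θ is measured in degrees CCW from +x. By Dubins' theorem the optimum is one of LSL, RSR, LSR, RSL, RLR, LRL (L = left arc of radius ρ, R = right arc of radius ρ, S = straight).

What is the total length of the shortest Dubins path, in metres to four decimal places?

Let ψ = atan2(Δy, Δx) = atan2(-8.45, 17.53) = -25.7355° be the start→goal bearing.
Normalize: d = |goal − start| / ρ = 19.460303/2.14 = 9.093600, α = (θ_start − ψ) mod 360° = 101.7355° = 1.775619 rad, β = (θ_goal − ψ) mod 360° = 170.5355° = 2.976406 rad.
Common terms: sin α = 0.979097, cos α = -0.203394, sin β = 0.164436, cos β = -0.986388, cos(α−β) = 0.361625, d² = 82.693554. Work in radians in the unit-radius frame; every candidate has L = ρ·(t + p + q).
LSL: p² = 2 + d² − 2cos(α−β) + 2d(sin α − sin β) = 98.786697; p = √p² = 9.939150; φ = atan2(cos β − cos α, d + sin α − sin β) = -0.078860 rad; t = (φ − α) mod 2π = 4.428705 rad, q = (β − φ) mod 2π = 3.055266 rad → L = 2.14·(4.428705 + 9.939150 + 3.055266) = 2.14·17.423122 = 37.285480 m
RSR: p² = 2 + d² − 2cos(α−β) + 2d(sin β − sin α) = 69.153912; p = √p² = 8.315883; φ = atan2(cos α − cos β, d − sin α + sin β) = 0.094296 rad; t = (α − φ) mod 2π = 1.681323 rad, q = (φ − β) mod 2π = 3.401075 rad → L = 2.14·(1.681323 + 8.315883 + 3.401075) = 2.14·13.398282 = 28.672323 m
LSR: p² = d² − 2 + 2cos(α−β) + 2d(sin α + sin β) = 102.214474; p = √p² = 10.110117; φ = atan2(−cos α − cos β, d + sin α + sin β) − atan2(−2, p) = 0.311003 rad; t = (φ − α) mod 2π = 4.818569 rad, q = (φ − β) mod 2π = 3.617783 rad → L = 2.14·(4.818569 + 10.110117 + 3.617783) = 2.14·18.546469 = 39.689444 m
RSL: p² = d² − 2 + 2cos(α−β) − 2d(sin α + sin β) = 60.619132; p = √p² = 7.785829; φ = atan2(cos α + cos β, d − sin α − sin β) − atan2(2, p) = -0.399995 rad; t = (α − φ) mod 2π = 2.175614 rad, q = (β − φ) mod 2π = 3.376401 rad → L = 2.14·(2.175614 + 7.785829 + 3.376401) = 2.14·13.337844 = 28.542986 m
RLR: c = (6 − d² + 2cos(α−β) + 2d(sin α − sin β))/8 = -7.644239, |c| > 1 → infeasible
LRL: c = (6 − d² + 2cos(α−β) − 2d(sin α − sin β))/8 = -11.348337, |c| > 1 → infeasible
Shortest: RSL with L = 28.542986 m ≈ 28.5430 m

28.5430 m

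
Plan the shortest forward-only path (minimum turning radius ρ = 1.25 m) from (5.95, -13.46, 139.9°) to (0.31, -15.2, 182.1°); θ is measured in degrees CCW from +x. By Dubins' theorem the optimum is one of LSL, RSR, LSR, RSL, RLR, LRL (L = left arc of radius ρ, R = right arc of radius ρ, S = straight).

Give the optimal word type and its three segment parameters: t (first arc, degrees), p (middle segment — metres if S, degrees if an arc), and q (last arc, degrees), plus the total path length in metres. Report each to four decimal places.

LSR: t = 65.3121°, p = 4.2175 m, q = 23.1121°, L = 6.1466 m

Let ψ = atan2(Δy, Δx) = atan2(-1.74, -5.64) = -162.8544° be the start→goal bearing.
Normalize: d = |goal − start| / ρ = 5.902305/1.25 = 4.721844, α = (θ_start − ψ) mod 360° = 302.7544° = 5.284062 rad, β = (θ_goal − ψ) mod 360° = 344.9544° = 6.020591 rad.
Common terms: sin α = -0.840997, cos α = 0.541040, sin β = -0.259587, cos β = 0.965720, cos(α−β) = 0.740805, d² = 22.295808. Work in radians in the unit-radius frame; every candidate has L = ρ·(t + p + q).
LSL: p² = 2 + d² − 2cos(α−β) + 2d(sin α − sin β) = 17.323543; p = √p² = 4.162156; φ = atan2(cos β − cos α, d + sin α − sin β) = 0.102212 rad; t = (φ − α) mod 2π = 1.101335 rad, q = (β − φ) mod 2π = 5.918379 rad → L = 1.25·(1.101335 + 4.162156 + 5.918379) = 1.25·11.181870 = 13.977338 m
RSR: p² = 2 + d² − 2cos(α−β) + 2d(sin β − sin α) = 28.304854; p = √p² = 5.320231; φ = atan2(cos α − cos β, d − sin α + sin β) = -0.079909 rad; t = (α − φ) mod 2π = 5.363971 rad, q = (φ − β) mod 2π = 0.182686 rad → L = 1.25·(5.363971 + 5.320231 + 0.182686) = 1.25·10.866887 = 13.583609 m
LSR: p² = d² − 2 + 2cos(α−β) + 2d(sin α + sin β) = 11.383847; p = √p² = 3.373996; φ = atan2(−cos α − cos β, d + sin α + sin β) − atan2(−2, p) = 0.140788 rad; t = (φ − α) mod 2π = 1.139912 rad, q = (φ − β) mod 2π = 0.403383 rad → L = 1.25·(1.139912 + 3.373996 + 0.403383) = 1.25·4.917290 = 6.146613 m
RSL: p² = d² − 2 + 2cos(α−β) − 2d(sin α + sin β) = 32.170987; p = √p² = 5.671947; φ = atan2(cos α + cos β, d − sin α − sin β) − atan2(2, p) = -0.085770 rad; t = (α − φ) mod 2π = 5.369832 rad, q = (β − φ) mod 2π = 6.106361 rad → L = 1.25·(5.369832 + 5.671947 + 6.106361) = 1.25·17.148141 = 21.435176 m
RLR: c = (6 − d² + 2cos(α−β) + 2d(sin α − sin β))/8 = -2.538107, |c| > 1 → infeasible
LRL: c = (6 − d² + 2cos(α−β) − 2d(sin α − sin β))/8 = -1.165443, |c| > 1 → infeasible
Shortest: LSR with L = 6.146613 m ≈ 6.1466 m
Convert LSR to answer units (arcs ×180/π): t = 1.139912·180/π = 65.3121°, p = ρ·p = 1.25·3.373996 = 4.2175 m, q = 0.403383·180/π = 23.1121°, L = 6.1466 m.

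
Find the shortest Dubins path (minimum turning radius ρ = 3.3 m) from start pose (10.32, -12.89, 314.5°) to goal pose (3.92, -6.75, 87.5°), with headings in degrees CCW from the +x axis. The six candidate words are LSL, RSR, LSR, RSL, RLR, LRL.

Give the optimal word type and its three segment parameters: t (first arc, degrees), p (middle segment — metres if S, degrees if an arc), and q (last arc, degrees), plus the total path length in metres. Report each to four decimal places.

Let ψ = atan2(Δy, Δx) = atan2(6.14, -6.40) = 136.1878° be the start→goal bearing.
Normalize: d = |goal − start| / ρ = 8.869025/3.3 = 2.687583, α = (θ_start − ψ) mod 360° = 178.3122° = 3.112135 rad, β = (θ_goal − ψ) mod 360° = 311.3122° = 5.433423 rad.
Common terms: sin α = 0.029453, cos α = -0.999566, sin β = -0.751123, cos β = 0.660162, cos(α−β) = -0.681998, d² = 7.223104. Work in radians in the unit-radius frame; every candidate has L = ρ·(t + p + q).
LSL: p² = 2 + d² − 2cos(α−β) + 2d(sin α − sin β) = 14.782829; p = √p² = 3.844844; φ = atan2(cos β − cos α, d + sin α − sin β) = 0.446350 rad; t = (φ − α) mod 2π = 3.617400 rad, q = (β − φ) mod 2π = 4.987073 rad → L = 3.3·(3.617400 + 3.844844 + 4.987073) = 3.3·12.449318 = 41.082748 m
RSR: p² = 2 + d² − 2cos(α−β) + 2d(sin β − sin α) = 6.391372; p = √p² = 2.528116; φ = atan2(cos α − cos β, d − sin α + sin β) = -0.716180 rad; t = (α − φ) mod 2π = 3.828315 rad, q = (φ − β) mod 2π = 0.133582 rad → L = 3.3·(3.828315 + 2.528116 + 0.133582) = 3.3·6.490014 = 21.417045 m
LSR: p² = d² − 2 + 2cos(α−β) + 2d(sin α + sin β) = -0.019991 < 0 → infeasible
RSL: p² = d² − 2 + 2cos(α−β) − 2d(sin α + sin β) = 7.738205; p = √p² = 2.781763; φ = atan2(cos α + cos β, d − sin α − sin β) − atan2(2, p) = -0.722570 rad; t = (α − φ) mod 2π = 3.834706 rad, q = (β − φ) mod 2π = 6.155994 rad → L = 3.3·(3.834706 + 2.781763 + 6.155994) = 3.3·12.772462 = 42.149125 m
RLR: c = (6 − d² + 2cos(α−β) + 2d(sin α − sin β))/8 = 0.201078; p = 2π − arccos c = 4.914848 rad; φ = atan2(cos α − cos β, d − sin α + sin β) = -0.716180 rad; t = (α − φ + p/2) mod 2π = 0.002554 rad, q = (α − β − t + p) mod 2π = 2.591006 rad → L = 3.3·(0.002554 + 4.914848 + 2.591006) = 3.3·7.508408 = 24.777745 m
LRL: c = (6 − d² + 2cos(α−β) − 2d(sin α − sin β))/8 = -0.847854; p = 2π − arccos c = 3.700465 rad; φ = atan2(cos β − cos α, d + sin α − sin β) = 0.446350 rad; t = (φ − α + p/2) mod 2π = 5.467633 rad, q = (β − α − t + p) mod 2π = 0.554120 rad → L = 3.3·(5.467633 + 3.700465 + 0.554120) = 3.3·9.722218 = 32.083319 m
Shortest: RSR with L = 21.417045 m ≈ 21.4170 m
Convert RSR to answer units (arcs ×180/π): t = 3.828315·180/π = 219.3463°, p = ρ·p = 3.3·2.528116 = 8.3428 m, q = 0.133582·180/π = 7.6537°, L = 21.4170 m.

RSR: t = 219.3463°, p = 8.3428 m, q = 7.6537°, L = 21.4170 m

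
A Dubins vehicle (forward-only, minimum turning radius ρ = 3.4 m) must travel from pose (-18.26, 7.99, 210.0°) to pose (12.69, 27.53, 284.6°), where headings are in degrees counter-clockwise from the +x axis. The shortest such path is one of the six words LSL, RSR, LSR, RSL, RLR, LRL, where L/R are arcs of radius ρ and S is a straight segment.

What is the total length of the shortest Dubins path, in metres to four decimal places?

50.2481 m

Let ψ = atan2(Δy, Δx) = atan2(19.54, 30.95) = 32.2659° be the start→goal bearing.
Normalize: d = |goal − start| / ρ = 36.602105/3.4 = 10.765325, α = (θ_start − ψ) mod 360° = 177.7341° = 3.102045 rad, β = (θ_goal − ψ) mod 360° = 252.3341° = 4.404061 rad.
Common terms: sin α = 0.039537, cos α = -0.999218, sin β = -0.952842, cos β = -0.303466, cos(α−β) = 0.265556, d² = 115.892223. Work in radians in the unit-radius frame; every candidate has L = ρ·(t + p + q).
LSL: p² = 2 + d² − 2cos(α−β) + 2d(sin α − sin β) = 138.727682; p = √p² = 11.778272; φ = atan2(cos β − cos α, d + sin α − sin β) = 0.059105 rad; t = (φ − α) mod 2π = 3.240245 rad, q = (β − φ) mod 2π = 4.344956 rad → L = 3.4·(3.240245 + 11.778272 + 4.344956) = 3.4·19.363473 = 65.835807 m
RSR: p² = 2 + d² − 2cos(α−β) + 2d(sin β − sin α) = 95.994540; p = √p² = 9.797680; φ = atan2(cos α − cos β, d − sin α + sin β) = -0.071072 rad; t = (α − φ) mod 2π = 3.173117 rad, q = (φ − β) mod 2π = 1.808053 rad → L = 3.4·(3.173117 + 9.797680 + 1.808053) = 3.4·14.778850 = 50.248090 m
LSR: p² = d² − 2 + 2cos(α−β) + 2d(sin α + sin β) = 94.759278; p = √p² = 9.734438; φ = atan2(−cos α − cos β, d + sin α + sin β) − atan2(−2, p) = 0.334099 rad; t = (φ − α) mod 2π = 3.515239 rad, q = (φ − β) mod 2π = 2.213223 rad → L = 3.4·(3.515239 + 9.734438 + 2.213223) = 3.4·15.462900 = 52.573858 m
RSL: p² = d² − 2 + 2cos(α−β) − 2d(sin α + sin β) = 134.087393; p = √p² = 11.579611; φ = atan2(cos α + cos β, d − sin α − sin β) − atan2(2, p) = -0.282115 rad; t = (α − φ) mod 2π = 3.384160 rad, q = (β − φ) mod 2π = 4.686176 rad → L = 3.4·(3.384160 + 11.579611 + 4.686176) = 3.4·19.649948 = 66.809822 m
RLR: c = (6 − d² + 2cos(α−β) + 2d(sin α − sin β))/8 = -10.999318, |c| > 1 → infeasible
LRL: c = (6 − d² + 2cos(α−β) − 2d(sin α − sin β))/8 = -16.340960, |c| > 1 → infeasible
Shortest: RSR with L = 50.248090 m ≈ 50.2481 m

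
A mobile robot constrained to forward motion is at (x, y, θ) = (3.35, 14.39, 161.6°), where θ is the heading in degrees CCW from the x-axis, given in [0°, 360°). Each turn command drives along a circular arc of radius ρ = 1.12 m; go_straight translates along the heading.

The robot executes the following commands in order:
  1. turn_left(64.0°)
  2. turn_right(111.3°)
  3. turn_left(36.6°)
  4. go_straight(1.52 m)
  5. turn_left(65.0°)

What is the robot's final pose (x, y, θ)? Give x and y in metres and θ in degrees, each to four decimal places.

(-2.6304, 15.6192, 215.9000°)

set_pose: (x, y, θ) = (3.3500, 14.3900, 161.6000°), ρ = 1.12
turn_left(64.0°): centre at ρ to the left, rotate +64.0° → (2.1963, 14.1109, 225.6000°)
turn_right(111.3°): centre at ρ to the right, rotate −111.3° → (0.3753, 14.4336, 114.3000°)
turn_left(36.6°): centre at ρ to the left, rotate +36.6° → (-0.1008, 14.9513, 150.9000°)
go_straight(1.52): x += 1.52·cos θ, y += 1.52·sin θ → (-1.4289, 15.6906, 150.9000°)
turn_left(65.0°): centre at ρ to the left, rotate +65.0° → (-2.6304, 15.6192, 215.9000°)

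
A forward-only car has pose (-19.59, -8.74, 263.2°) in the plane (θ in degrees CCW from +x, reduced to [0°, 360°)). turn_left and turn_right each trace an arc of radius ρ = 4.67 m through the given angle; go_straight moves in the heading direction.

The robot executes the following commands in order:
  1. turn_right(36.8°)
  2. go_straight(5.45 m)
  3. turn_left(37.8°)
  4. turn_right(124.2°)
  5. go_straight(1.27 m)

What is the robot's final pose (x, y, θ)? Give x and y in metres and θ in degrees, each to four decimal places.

(-34.4887, -20.3921, 140.0000°)

set_pose: (x, y, θ) = (-19.5900, -8.7400, 263.2000°), ρ = 4.67
turn_right(36.8°): centre at ρ to the right, rotate −36.8° → (-20.8453, -11.4076, 226.4000°)
go_straight(5.45): x += 5.45·cos θ, y += 5.45·sin θ → (-24.6037, -15.3543, 226.4000°)
turn_left(37.8°): centre at ρ to the left, rotate +37.8° → (-25.8679, -18.1029, 264.2000°)
turn_right(124.2°): centre at ρ to the right, rotate −124.2° → (-33.5158, -21.2084, 140.0000°)
go_straight(1.27): x += 1.27·cos θ, y += 1.27·sin θ → (-34.4887, -20.3921, 140.0000°)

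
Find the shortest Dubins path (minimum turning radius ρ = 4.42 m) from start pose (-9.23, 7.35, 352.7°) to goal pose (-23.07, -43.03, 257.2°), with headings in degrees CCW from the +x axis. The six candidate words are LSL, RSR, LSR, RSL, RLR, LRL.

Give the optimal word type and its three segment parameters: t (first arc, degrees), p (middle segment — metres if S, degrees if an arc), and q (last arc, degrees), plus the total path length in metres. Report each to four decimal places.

Let ψ = atan2(Δy, Δx) = atan2(-50.38, -13.84) = -105.3609° be the start→goal bearing.
Normalize: d = |goal − start| / ρ = 52.246435/4.42 = 11.820460, α = (θ_start − ψ) mod 360° = 98.0609° = 1.711486 rad, β = (θ_goal − ψ) mod 360° = 2.5609° = 0.044696 rad.
Common terms: sin α = 0.990120, cos α = -0.140226, sin β = 0.044682, cos β = 0.999001, cos(α−β) = -0.095846, d² = 139.723286. Work in radians in the unit-radius frame; every candidate has L = ρ·(t + p + q).
LSL: p² = 2 + d² − 2cos(α−β) + 2d(sin α − sin β) = 164.266001; p = √p² = 12.816630; φ = atan2(cos β − cos α, d + sin α − sin β) = 0.089004 rad; t = (φ − α) mod 2π = 4.660704 rad, q = (β − φ) mod 2π = 6.238878 rad → L = 4.42·(4.660704 + 12.816630 + 6.238878) = 4.42·23.716211 = 104.825653 m
RSR: p² = 2 + d² − 2cos(α−β) + 2d(sin β − sin α) = 119.563954; p = √p² = 10.934530; φ = atan2(cos α − cos β, d − sin α + sin β) = -0.104376 rad; t = (α − φ) mod 2π = 1.815862 rad, q = (φ − β) mod 2π = 6.134113 rad → L = 4.42·(1.815862 + 10.934530 + 6.134113) = 4.42·18.884505 = 83.469512 m
LSR: p² = d² − 2 + 2cos(α−β) + 2d(sin α + sin β) = 161.995246; p = √p² = 12.727735; φ = atan2(−cos α − cos β, d + sin α + sin β) − atan2(−2, p) = 0.089158 rad; t = (φ − α) mod 2π = 4.660858 rad, q = (φ − β) mod 2π = 0.044462 rad → L = 4.42·(4.660858 + 12.727735 + 0.044462) = 4.42·17.433055 = 77.054103 m
RSL: p² = d² − 2 + 2cos(α−β) − 2d(sin α + sin β) = 113.067943; p = √p² = 10.633341; φ = atan2(cos α + cos β, d − sin α − sin β) − atan2(2, p) = -0.106461 rad; t = (α − φ) mod 2π = 1.817947 rad, q = (β − φ) mod 2π = 0.151158 rad → L = 4.42·(1.817947 + 10.633341 + 0.151158) = 4.42·12.602446 = 55.702811 m
RLR: c = (6 − d² + 2cos(α−β) + 2d(sin α − sin β))/8 = -13.945494, |c| > 1 → infeasible
LRL: c = (6 − d² + 2cos(α−β) − 2d(sin α − sin β))/8 = -19.533250, |c| > 1 → infeasible
Shortest: RSL with L = 55.702811 m ≈ 55.7028 m
Convert RSL to answer units (arcs ×180/π): t = 1.817947·180/π = 104.1607°, p = ρ·p = 4.42·10.633341 = 46.9994 m, q = 0.151158·180/π = 8.6607°, L = 55.7028 m.

RSL: t = 104.1607°, p = 46.9994 m, q = 8.6607°, L = 55.7028 m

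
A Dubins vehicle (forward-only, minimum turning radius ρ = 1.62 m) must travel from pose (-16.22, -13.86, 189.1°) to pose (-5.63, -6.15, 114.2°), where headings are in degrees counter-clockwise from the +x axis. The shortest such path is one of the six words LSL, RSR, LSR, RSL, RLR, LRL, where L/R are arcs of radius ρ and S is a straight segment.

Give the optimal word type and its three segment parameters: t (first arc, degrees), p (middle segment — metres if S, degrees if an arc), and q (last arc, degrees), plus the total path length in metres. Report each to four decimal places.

RSL: t = 176.3256°, p = 10.3409 m, q = 101.4256°, L = 18.1942 m

Let ψ = atan2(Δy, Δx) = atan2(7.71, 10.59) = 36.0563° be the start→goal bearing.
Normalize: d = |goal − start| / ρ = 13.099321/1.62 = 8.086000, α = (θ_start − ψ) mod 360° = 153.0437° = 2.671116 rad, β = (θ_goal − ψ) mod 360° = 78.1437° = 1.363865 rad.
Common terms: sin α = 0.453311, cos α = -0.891352, sin β = 0.978666, cos β = 0.205458, cos(α−β) = 0.260505, d² = 65.383402. Work in radians in the unit-radius frame; every candidate has L = ρ·(t + p + q).
LSL: p² = 2 + d² − 2cos(α−β) + 2d(sin α − sin β) = 58.366353; p = √p² = 7.639788; φ = atan2(cos β − cos α, d + sin α − sin β) = 0.144063 rad; t = (φ − α) mod 2π = 3.756132 rad, q = (β − φ) mod 2π = 1.219801 rad → L = 1.62·(3.756132 + 7.639788 + 1.219801) = 1.62·12.615721 = 20.437468 m
RSR: p² = 2 + d² − 2cos(α−β) + 2d(sin β − sin α) = 75.358433; p = √p² = 8.680923; φ = atan2(cos α − cos β, d − sin α + sin β) = -0.126686 rad; t = (α − φ) mod 2π = 2.797802 rad, q = (φ − β) mod 2π = 4.792635 rad → L = 1.62·(2.797802 + 8.680923 + 4.792635) = 1.62·16.271360 = 26.359604 m
LSR: p² = d² − 2 + 2cos(α−β) + 2d(sin α + sin β) = 87.062343; p = √p² = 9.330720; φ = atan2(−cos α − cos β, d + sin α + sin β) − atan2(−2, p) = 0.283089 rad; t = (φ − α) mod 2π = 3.895158 rad, q = (φ − β) mod 2π = 5.202410 rad → L = 1.62·(3.895158 + 9.330720 + 5.202410) = 1.62·18.428289 = 29.853828 m
RSL: p² = d² − 2 + 2cos(α−β) − 2d(sin α + sin β) = 40.746479; p = √p² = 6.383297; φ = atan2(cos α + cos β, d − sin α − sin β) − atan2(2, p) = -0.406347 rad; t = (α − φ) mod 2π = 3.077463 rad, q = (β − φ) mod 2π = 1.770211 rad → L = 1.62·(3.077463 + 6.383297 + 1.770211) = 1.62·11.230971 = 18.194172 m
RLR: c = (6 − d² + 2cos(α−β) + 2d(sin α − sin β))/8 = -8.419804, |c| > 1 → infeasible
LRL: c = (6 − d² + 2cos(α−β) − 2d(sin α − sin β))/8 = -6.295794, |c| > 1 → infeasible
Shortest: RSL with L = 18.194172 m ≈ 18.1942 m
Convert RSL to answer units (arcs ×180/π): t = 3.077463·180/π = 176.3256°, p = ρ·p = 1.62·6.383297 = 10.3409 m, q = 1.770211·180/π = 101.4256°, L = 18.1942 m.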